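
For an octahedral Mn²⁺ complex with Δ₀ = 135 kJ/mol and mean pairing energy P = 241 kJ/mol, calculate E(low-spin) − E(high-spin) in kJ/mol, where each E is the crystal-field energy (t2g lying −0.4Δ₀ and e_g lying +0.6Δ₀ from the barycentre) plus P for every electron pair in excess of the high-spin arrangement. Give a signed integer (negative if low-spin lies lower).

212

Mn is in group 7, so Mn²⁺ is d⁵ (7 − 2 = 5).
High-spin d⁵ fills as t2g^3 e_g^2 with CFSE 3(−0.4) + 2(+0.6) = 0.0Δ₀ = 0 kJ/mol.
Low-spin: t2g^5 e_g^0, orbital CFSE = -2.0Δ₀ = -270 kJ/mol; plus 2 excess pairs × P = +482 kJ/mol; total 212 kJ/mol.
The difference is 212 − (0) = 212 kJ/mol, so high-spin lies lower.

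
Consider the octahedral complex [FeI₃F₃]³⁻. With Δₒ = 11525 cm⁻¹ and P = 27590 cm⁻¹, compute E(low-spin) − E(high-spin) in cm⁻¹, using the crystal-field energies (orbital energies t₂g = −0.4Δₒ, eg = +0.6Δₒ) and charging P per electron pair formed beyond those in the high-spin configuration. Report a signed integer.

32130

Ligand charges: 3×(-1) from I⁻ and 3×(-1) from F⁻ sum to -6; with overall charge -3, Fe is +3.
Fe³⁺: group 8, so d-count = 8 − 3 = 5.
High-spin d⁵ fills as t₂g³ eg² with CFSE 3(−0.4) + 2(+0.6) = 0.0Δₒ = 0 cm⁻¹.
Low-spin t₂g⁵ eg⁰ gives -2.0Δₒ = -23050 cm⁻¹, but forming 2 extra pairs costs 2P = 55180 cm⁻¹, so E(LS) = -23050 + 55180 = 32130 cm⁻¹.
E(LS) − E(HS) = 32130 − (0) = 32130 cm⁻¹.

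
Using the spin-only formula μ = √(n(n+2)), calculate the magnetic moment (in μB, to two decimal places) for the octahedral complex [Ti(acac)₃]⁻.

2.83 μB

Each acac⁻ contributes -1; 3 × (-1) = -3. With overall charge -1, Ti is in the +2 oxidation state.
Group 4 minus oxidation state +2 gives a d² configuration for Ti²⁺.
For octahedral d² the high- and low-spin configurations coincide.
Configuration: t₂g² eg⁰ → 2 unpaired electrons.
μ(spin-only) = √[2(2+2)] = √8 ≈ 2.83 μB.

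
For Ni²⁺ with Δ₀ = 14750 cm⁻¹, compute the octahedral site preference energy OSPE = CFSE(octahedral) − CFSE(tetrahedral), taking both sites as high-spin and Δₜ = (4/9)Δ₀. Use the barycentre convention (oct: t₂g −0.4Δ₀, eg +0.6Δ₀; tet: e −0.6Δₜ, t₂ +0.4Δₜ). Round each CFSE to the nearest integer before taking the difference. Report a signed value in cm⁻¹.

-12456

Ni sits in group 10; removing 2 electrons leaves Ni²⁺ with 10 − 2 = 8 d electrons.
Octahedral (high-spin): t₂g⁶ eg², CFSE = 6(−0.4) + 2(+0.6) = -1.2Δ₀ = -1.2 × 14750 = -17700 cm⁻¹.
In a tetrahedral site the filling is e⁴ t₂⁴: CFSE(tet) = -0.8Δₜ = -0.8 × (4/9)(14750) = -5244 cm⁻¹.
Subtracting, OSPE = -17700 − (-5244) = -12456 cm⁻¹.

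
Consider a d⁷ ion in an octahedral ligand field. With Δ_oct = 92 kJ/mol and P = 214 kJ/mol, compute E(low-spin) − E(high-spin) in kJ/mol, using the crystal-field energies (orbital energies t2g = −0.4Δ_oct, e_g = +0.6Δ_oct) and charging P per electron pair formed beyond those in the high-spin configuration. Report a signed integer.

122

High-spin: t2g^5 e_g^2, CFSE = -0.8Δ_oct = -74 kJ/mol.
For low-spin the configuration is t2g^6 e_g^1: orbital energy -1.8 × 92 = -166 kJ/mol, and 1 additional pair relative to high-spin adds 214 kJ/mol, giving 48 kJ/mol.
E(LS) − E(HS) = 48 − (-74) = 122 kJ/mol.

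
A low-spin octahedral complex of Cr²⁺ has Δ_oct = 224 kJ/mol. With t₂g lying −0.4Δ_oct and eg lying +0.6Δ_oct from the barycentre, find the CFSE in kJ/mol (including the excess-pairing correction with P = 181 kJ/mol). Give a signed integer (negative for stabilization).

-177

Group 6 minus oxidation state +2 gives a d⁴ configuration for Cr²⁺.
Electron filling gives t₂g⁴ eg⁰.
Orbital CFSE = 4(-0.4) + 0(0.6) = -1.6Δ_oct = -1.6 × 224 = -358 kJ/mol.
Relative to high-spin t₂g³ eg¹ (0 paired), the low-spin configuration has 1 additional pair, contributing +1 × 181 = +181 kJ/mol.
Combining: -358 + 181 = -177 kJ/mol.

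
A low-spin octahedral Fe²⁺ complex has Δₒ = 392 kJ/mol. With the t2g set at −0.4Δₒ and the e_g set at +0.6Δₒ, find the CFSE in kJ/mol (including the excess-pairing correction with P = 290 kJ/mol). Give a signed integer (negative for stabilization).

Group 8 minus oxidation state +2 gives a d⁶ configuration for Fe²⁺.
The d⁶ electrons fill as t2g^6 e_g^0.
CFSE(orbital) = 6×(-0.4Δₒ) + 0×(0.6Δₒ) = -2.4Δₒ; with Δₒ = 392 kJ/mol that is -941 kJ/mol.
High-spin d⁶ would be t2g^4 e_g^2 with 1 pair; low-spin has 3, so 2 excess pairs cost +2P = +580 kJ/mol.
Combining: -941 + 580 = -361 kJ/mol.

-361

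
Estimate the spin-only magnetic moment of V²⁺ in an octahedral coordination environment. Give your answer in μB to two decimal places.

Group 5 minus oxidation state +2 gives a d³ configuration for V²⁺.
For octahedral d³ the high- and low-spin configurations coincide.
Configuration: t₂g³ eg⁰ → 3 unpaired electrons.
μ(spin-only) = √[3(3+2)] = √15 ≈ 3.87 μB.

3.87 μB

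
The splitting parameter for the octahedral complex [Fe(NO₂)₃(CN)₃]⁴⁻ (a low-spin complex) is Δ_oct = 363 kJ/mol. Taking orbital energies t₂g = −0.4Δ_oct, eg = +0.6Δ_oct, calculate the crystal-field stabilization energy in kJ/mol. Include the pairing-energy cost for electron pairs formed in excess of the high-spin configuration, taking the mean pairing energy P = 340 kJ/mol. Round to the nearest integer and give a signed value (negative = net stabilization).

-191

Ligand charges: 3×(-1) from NO₂⁻ and 3×(-1) from CN⁻ sum to -6; with overall charge -4, Fe is +2.
Group 8 minus oxidation state +2 gives a d⁶ configuration for Fe²⁺.
Configuration: t₂g⁶ eg⁰.
Orbital CFSE = 6(-0.4) + 0(0.6) = -2.4Δ_oct = -2.4 × 363 = -871 kJ/mol.
Pairing penalty: 3 pairs vs 1 in the high-spin reference → 2 extra × P = 680 kJ/mol.
Net CFSE = -871 + 680 = -191 kJ/mol.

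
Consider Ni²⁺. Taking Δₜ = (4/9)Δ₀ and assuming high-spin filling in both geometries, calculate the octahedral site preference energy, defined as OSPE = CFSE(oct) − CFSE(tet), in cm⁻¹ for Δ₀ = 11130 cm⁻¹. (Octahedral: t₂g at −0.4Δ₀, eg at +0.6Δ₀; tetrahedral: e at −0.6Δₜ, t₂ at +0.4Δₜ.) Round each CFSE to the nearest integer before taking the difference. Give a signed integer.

Group 10 minus oxidation state +2 gives a d⁸ configuration for Ni²⁺.
Octahedral high-spin t₂g⁶ eg²: CFSE = -1.2 × 11130 = -13356 cm⁻¹.
Tetrahedral: e⁴ t₂⁴, CFSE = 4(−0.6) + 4(+0.4) = -0.8Δₜ = -0.8 × (4/9) × 11130 = -3957 cm⁻¹.
OSPE = -13356 − (-3957) = -9399 cm⁻¹.

-9399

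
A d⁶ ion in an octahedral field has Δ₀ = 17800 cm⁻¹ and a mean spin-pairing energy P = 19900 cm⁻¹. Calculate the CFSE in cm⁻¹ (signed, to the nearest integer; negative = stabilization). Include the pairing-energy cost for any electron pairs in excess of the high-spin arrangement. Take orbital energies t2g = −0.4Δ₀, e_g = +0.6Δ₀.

Δ₀ < P, so pairing is avoided: the ground state is high-spin.
Configuration: t2g^4 e_g^2.
Orbital CFSE = -0.4Δ₀ = -0.4 × 17800 = -7120 cm⁻¹.
High-spin has no excess pairs, so no pairing correction applies.

-7120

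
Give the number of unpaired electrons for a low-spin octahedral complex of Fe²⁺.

0

Group 8 minus oxidation state +2 gives a d⁶ configuration for Fe²⁺.
Configuration: t₂g⁶ eg⁰, giving 0 unpaired electrons.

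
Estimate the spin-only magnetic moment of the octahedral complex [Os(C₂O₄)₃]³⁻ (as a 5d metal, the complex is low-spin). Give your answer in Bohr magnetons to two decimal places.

1.73 Bohr magnetons

Each C₂O₄²⁻ contributes -2; 3 × (-2) = -6. With overall charge -3, Os is in the +3 oxidation state.
Os sits in group 8; removing 3 electrons leaves Os³⁺ with 8 − 3 = 5 d electrons.
Configuration: t₂g⁵ eg⁰ → 1 unpaired electron.
μ(spin-only) = √[1(1+2)] = √3 ≈ 1.73 Bohr magnetons.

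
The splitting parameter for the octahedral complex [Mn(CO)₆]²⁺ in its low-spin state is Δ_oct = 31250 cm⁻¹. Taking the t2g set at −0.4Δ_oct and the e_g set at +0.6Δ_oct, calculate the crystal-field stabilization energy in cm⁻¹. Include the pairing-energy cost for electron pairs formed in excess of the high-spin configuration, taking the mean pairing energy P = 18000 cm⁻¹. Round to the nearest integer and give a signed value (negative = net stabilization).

-26500

CO is neutral, so the +2 overall charge sits on Mn: oxidation state +2.
Mn sits in group 7; removing 2 electrons leaves Mn²⁺ with 7 − 2 = 5 d electrons.
Configuration: t2g^5 e_g^0.
CFSE(orbital) = 5×(-0.4Δ_oct) + 0×(0.6Δ_oct) = -2.0Δ_oct; with Δ_oct = 31250 cm⁻¹ that is -62500 cm⁻¹.
High-spin d⁵ would be t2g^3 e_g^2 with 0 pairs; low-spin has 2, so 2 excess pairs cost +2P = +36000 cm⁻¹.
Combining: -62500 + 36000 = -26500 cm⁻¹.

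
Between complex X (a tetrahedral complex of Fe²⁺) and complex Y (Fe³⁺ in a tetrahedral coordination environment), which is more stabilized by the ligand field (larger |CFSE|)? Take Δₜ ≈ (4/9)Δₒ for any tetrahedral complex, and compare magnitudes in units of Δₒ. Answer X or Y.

X: Group 8 minus oxidation state +2 gives a d⁶ configuration for Fe²⁺; With tetrahedral geometry the complex is necessarily high-spin; e^3 t2^3, CFSE = -0.6Δₜ ≈ -0.27Δₒ.
Y: Fe³⁺: group 8, so d-count = 8 − 3 = 5; Tetrahedral splitting is small, so the complex is high-spin; e^2 t2^3, CFSE = 0.0Δₜ ≈ 0.00Δₒ.
So X has the larger |CFSE|.

X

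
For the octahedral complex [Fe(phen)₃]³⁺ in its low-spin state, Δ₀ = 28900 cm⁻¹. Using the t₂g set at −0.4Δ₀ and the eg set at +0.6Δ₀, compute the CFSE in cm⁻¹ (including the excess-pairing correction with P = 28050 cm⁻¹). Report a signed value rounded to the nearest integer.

phen is neutral, so the +3 overall charge sits on Fe: oxidation state +3.
Group 8 minus oxidation state +3 gives a d⁵ configuration for Fe³⁺.
Electron filling gives t₂g⁵ eg⁰.
The orbital stabilization is -2.0Δ₀ = -2.0 × 28900 = -57800 cm⁻¹.
High-spin d⁵ would be t₂g³ eg² with 0 pairs; low-spin has 2, so 2 excess pairs cost +2P = +56100 cm⁻¹.
Combining: -57800 + 56100 = -1700 cm⁻¹.

-1700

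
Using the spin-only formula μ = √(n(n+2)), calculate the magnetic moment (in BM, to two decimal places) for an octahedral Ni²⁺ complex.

Group 10 minus oxidation state +2 gives a d⁸ configuration for Ni²⁺.
Configuration: t₂g⁶ eg² → 2 unpaired electrons.
μ(spin-only) = √[2(2+2)] = √8 ≈ 2.83 BM.

2.83 BM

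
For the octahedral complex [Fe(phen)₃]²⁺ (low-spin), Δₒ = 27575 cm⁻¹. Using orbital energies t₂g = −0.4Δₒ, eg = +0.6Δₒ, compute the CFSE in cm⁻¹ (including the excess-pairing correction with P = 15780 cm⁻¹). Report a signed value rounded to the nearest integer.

phen is neutral, so the +2 overall charge sits on Fe: oxidation state +2.
Fe is in group 8, so Fe²⁺ is d⁶ (8 − 2 = 6).
Configuration: t₂g⁶ eg⁰.
The orbital stabilization is -2.4Δₒ = -2.4 × 27575 = -66180 cm⁻¹.
Relative to high-spin t₂g⁴ eg² (1 paired), the low-spin configuration has 2 additional pairs, contributing +2 × 15780 = +31560 cm⁻¹.
Combining: -66180 + 31560 = -34620 cm⁻¹.

-34620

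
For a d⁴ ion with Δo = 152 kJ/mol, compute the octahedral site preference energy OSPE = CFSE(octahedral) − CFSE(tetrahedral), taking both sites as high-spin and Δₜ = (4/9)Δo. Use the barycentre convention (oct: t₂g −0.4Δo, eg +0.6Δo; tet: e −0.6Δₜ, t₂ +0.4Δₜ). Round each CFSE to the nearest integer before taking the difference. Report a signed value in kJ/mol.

-64

Octahedral high-spin t₂g³ eg¹: CFSE = -0.6 × 152 = -91 kJ/mol.
Tetrahedral e² t₂² gives -0.4Δₜ = -0.4 × (4/9) × 152 = -27 kJ/mol.
OSPE = -91 − (-27) = -64 kJ/mol.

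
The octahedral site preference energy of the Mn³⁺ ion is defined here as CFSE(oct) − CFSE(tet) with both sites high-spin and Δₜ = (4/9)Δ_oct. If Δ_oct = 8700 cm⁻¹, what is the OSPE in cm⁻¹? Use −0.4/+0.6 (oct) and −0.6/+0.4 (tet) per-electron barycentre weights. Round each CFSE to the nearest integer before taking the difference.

-3673

Mn is in group 7, so Mn³⁺ is d⁴ (7 − 3 = 4).
Octahedral (high-spin): t₂g³ eg¹, CFSE = 3(−0.4) + 1(+0.6) = -0.6Δ_oct = -0.6 × 8700 = -5220 cm⁻¹.
In a tetrahedral site the filling is e² t₂²: CFSE(tet) = -0.4Δₜ = -0.4 × (4/9)(8700) = -1547 cm⁻¹.
OSPE = CFSE(oct) − CFSE(tet) = -5220 − (-1547) = -3673 cm⁻¹.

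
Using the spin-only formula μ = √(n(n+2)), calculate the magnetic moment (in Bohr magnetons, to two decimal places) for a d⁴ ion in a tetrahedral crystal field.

Tetrahedral fields are weak (Δₜ ≈ 4/9 Δₒ), so electrons fill high-spin.
Configuration: e² t₂² → 4 unpaired electrons.
μ(spin-only) = √[4(4+2)] = √24 ≈ 4.90 Bohr magnetons.

4.90 Bohr magnetons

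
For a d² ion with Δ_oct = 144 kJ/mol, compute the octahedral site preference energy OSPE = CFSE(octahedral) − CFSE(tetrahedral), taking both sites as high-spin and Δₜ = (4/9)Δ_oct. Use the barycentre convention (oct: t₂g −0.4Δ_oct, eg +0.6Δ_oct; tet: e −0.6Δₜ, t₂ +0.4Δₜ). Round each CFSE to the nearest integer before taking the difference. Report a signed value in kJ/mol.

-38

In an octahedral site d² (HS) is t₂g² eg⁰, giving CFSE(oct) = -0.8Δ_oct = -115 kJ/mol.
Tetrahedral e² t₂⁰ gives -1.2Δₜ = -1.2 × (4/9) × 144 = -77 kJ/mol.
OSPE = CFSE(oct) − CFSE(tet) = -115 − (-77) = -38 kJ/mol.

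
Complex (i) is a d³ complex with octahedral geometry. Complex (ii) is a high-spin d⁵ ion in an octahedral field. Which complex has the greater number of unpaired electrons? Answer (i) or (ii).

(i): t₂g³ eg⁰ → 3 unpaired.
(ii): t₂g³ eg² → 5 unpaired.
So (ii) has more unpaired electrons.

(ii)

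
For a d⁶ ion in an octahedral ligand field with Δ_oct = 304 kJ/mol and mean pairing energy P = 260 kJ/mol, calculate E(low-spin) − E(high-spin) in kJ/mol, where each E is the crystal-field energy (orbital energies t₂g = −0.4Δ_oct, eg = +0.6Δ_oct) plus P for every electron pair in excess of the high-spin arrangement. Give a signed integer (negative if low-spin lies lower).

-88

In the high-spin limit (t₂g⁴ eg²) the orbital term is -0.4Δ_oct = -122 kJ/mol, with no excess pairing.
Low-spin t₂g⁶ eg⁰ gives -2.4Δ_oct = -730 kJ/mol, but forming 2 extra pairs costs 2P = 520 kJ/mol, so E(LS) = -730 + 520 = -210 kJ/mol.
The difference is -210 − (-122) = -88 kJ/mol, so low-spin lies lower.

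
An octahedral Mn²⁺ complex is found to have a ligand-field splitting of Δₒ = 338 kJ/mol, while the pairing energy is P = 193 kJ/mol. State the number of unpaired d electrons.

Mn²⁺: group 7, so d-count = 7 − 2 = 5.
Δₒ > P, so pairing is preferred: the ground state is low-spin.
Filling d⁵ accordingly: t₂g⁵ eg⁰.
Unpaired electrons: 1.

1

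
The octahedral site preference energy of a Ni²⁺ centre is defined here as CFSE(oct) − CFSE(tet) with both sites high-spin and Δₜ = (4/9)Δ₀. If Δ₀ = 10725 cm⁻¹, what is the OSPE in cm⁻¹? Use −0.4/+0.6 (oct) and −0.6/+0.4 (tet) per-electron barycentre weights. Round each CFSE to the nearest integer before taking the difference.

-9057

Ni sits in group 10; removing 2 electrons leaves Ni²⁺ with 10 − 2 = 8 d electrons.
Octahedral (high-spin): t2g^6 e_g^2, CFSE = 6(−0.4) + 2(+0.6) = -1.2Δ₀ = -1.2 × 10725 = -12870 cm⁻¹.
Tetrahedral e^4 t2^4 gives -0.8Δₜ = -0.8 × (4/9) × 10725 = -3813 cm⁻¹.
OSPE = -12870 − (-3813) = -9057 cm⁻¹.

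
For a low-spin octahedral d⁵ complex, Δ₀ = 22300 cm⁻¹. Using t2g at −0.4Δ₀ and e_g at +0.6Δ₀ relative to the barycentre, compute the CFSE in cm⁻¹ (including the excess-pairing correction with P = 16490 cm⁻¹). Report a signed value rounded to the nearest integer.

The d⁵ electrons fill as t2g^5 e_g^0.
Orbital CFSE = 5(-0.4) + 0(0.6) = -2.0Δ₀ = -2.0 × 22300 = -44600 cm⁻¹.
Pairing penalty: 2 pairs vs 0 in the high-spin reference → 2 extra × P = 32980 cm⁻¹.
Combining: -44600 + 32980 = -11620 cm⁻¹.

-11620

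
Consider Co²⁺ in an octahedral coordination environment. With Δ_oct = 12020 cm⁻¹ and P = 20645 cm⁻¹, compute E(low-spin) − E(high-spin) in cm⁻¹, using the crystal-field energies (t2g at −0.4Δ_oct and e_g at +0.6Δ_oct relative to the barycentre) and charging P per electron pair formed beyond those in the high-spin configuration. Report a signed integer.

Co sits in group 9; removing 2 electrons leaves Co²⁺ with 9 − 2 = 7 d electrons.
In the high-spin limit (t2g^5 e_g^2) the orbital term is -0.8Δ_oct = -9616 cm⁻¹, with no excess pairing.
Low-spin: t2g^6 e_g^1, orbital CFSE = -1.8Δ_oct = -21636 cm⁻¹; plus 1 excess pair × P = +20645 cm⁻¹; total -991 cm⁻¹.
Thus E(LS) − E(HS) = 8625 cm⁻¹.

8625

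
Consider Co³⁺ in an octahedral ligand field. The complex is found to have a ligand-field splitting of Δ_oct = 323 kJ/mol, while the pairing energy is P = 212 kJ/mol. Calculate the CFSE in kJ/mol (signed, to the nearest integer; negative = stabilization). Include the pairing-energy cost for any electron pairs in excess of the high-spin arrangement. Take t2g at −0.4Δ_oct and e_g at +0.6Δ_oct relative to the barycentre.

-351

Co is in group 9, so Co³⁺ is d⁶ (9 − 3 = 6).
Here Δ_oct > P (323 > 212), so the low-spin state is favoured.
That gives t2g^6 e_g^0.
Orbital CFSE = -2.4Δ_oct = -2.4 × 323 = -775 kJ/mol.
Excess pairs vs high-spin: 3 − 1 = 2; pairing cost = +424 kJ/mol.
Net CFSE = -775 + 424 = -351 kJ/mol.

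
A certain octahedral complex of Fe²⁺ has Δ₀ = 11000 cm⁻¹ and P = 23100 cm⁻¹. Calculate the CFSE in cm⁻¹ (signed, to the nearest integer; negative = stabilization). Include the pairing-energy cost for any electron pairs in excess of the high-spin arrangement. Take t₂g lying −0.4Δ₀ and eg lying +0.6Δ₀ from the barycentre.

-4400

Fe is in group 8, so Fe²⁺ is d⁶ (8 − 2 = 6).
With Δ₀ < P the complex is high-spin.
Filling d⁶ accordingly: t₂g⁴ eg².
Orbital CFSE = -0.4Δ₀ = -0.4 × 11000 = -4400 cm⁻¹.
High-spin has no excess pairs, so no pairing correction applies.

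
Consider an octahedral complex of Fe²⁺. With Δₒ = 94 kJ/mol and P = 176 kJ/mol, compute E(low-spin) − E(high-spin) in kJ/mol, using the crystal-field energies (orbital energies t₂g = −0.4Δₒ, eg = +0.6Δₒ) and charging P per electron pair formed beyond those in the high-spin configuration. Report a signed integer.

Fe²⁺: group 8, so d-count = 8 − 2 = 6.
In the high-spin limit (t₂g⁴ eg²) the orbital term is -0.4Δₒ = -38 kJ/mol, with no excess pairing.
Low-spin: t₂g⁶ eg⁰, orbital CFSE = -2.4Δₒ = -226 kJ/mol; plus 2 excess pairs × P = +352 kJ/mol; total 126 kJ/mol.
The difference is 126 − (-38) = 164 kJ/mol, so high-spin lies lower.

164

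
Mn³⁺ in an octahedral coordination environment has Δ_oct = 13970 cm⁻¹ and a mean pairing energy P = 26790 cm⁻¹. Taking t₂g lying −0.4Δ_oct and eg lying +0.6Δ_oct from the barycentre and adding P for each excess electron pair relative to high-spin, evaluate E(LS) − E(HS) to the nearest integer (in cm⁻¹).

12820

Group 7 minus oxidation state +3 gives a d⁴ configuration for Mn³⁺.
High-spin d⁴ fills as t₂g³ eg¹ with CFSE 3(−0.4) + 1(+0.6) = -0.6Δ_oct = -8382 cm⁻¹.
Low-spin: t₂g⁴ eg⁰, orbital CFSE = -1.6Δ_oct = -22352 cm⁻¹; plus 1 excess pair × P = +26790 cm⁻¹; total 4438 cm⁻¹.
Thus E(LS) − E(HS) = 12820 cm⁻¹.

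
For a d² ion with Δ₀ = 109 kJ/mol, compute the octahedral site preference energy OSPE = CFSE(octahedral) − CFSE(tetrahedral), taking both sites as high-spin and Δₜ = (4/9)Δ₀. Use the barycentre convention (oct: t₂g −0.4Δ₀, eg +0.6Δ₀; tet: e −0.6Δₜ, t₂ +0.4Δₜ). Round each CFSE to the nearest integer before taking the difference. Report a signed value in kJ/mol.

-29

In an octahedral site d² (HS) is t2g^2 e_g^0, giving CFSE(oct) = -0.8Δ₀ = -87 kJ/mol.
In a tetrahedral site the filling is e^2 t2^0: CFSE(tet) = -1.2Δₜ = -1.2 × (4/9)(109) = -58 kJ/mol.
Subtracting, OSPE = -87 − (-58) = -29 kJ/mol.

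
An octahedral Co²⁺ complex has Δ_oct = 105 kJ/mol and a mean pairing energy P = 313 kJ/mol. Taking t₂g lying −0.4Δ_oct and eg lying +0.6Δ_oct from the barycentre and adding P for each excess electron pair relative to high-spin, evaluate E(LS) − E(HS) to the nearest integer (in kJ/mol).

208

Co sits in group 9; removing 2 electrons leaves Co²⁺ with 9 − 2 = 7 d electrons.
High-spin: t₂g⁵ eg², CFSE = -0.8Δ_oct = -84 kJ/mol.
Low-spin: t₂g⁶ eg¹, orbital CFSE = -1.8Δ_oct = -189 kJ/mol; plus 1 excess pair × P = +313 kJ/mol; total 124 kJ/mol.
Thus E(LS) − E(HS) = 208 kJ/mol.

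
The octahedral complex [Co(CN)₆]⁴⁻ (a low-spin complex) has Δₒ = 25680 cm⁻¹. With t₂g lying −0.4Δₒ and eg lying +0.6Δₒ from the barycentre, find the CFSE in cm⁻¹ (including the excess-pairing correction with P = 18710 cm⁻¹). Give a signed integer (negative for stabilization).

-27514

Each CN⁻ contributes -1; 6 × (-1) = -6. With overall charge -4, Co is in the +2 oxidation state.
Co²⁺: group 9, so d-count = 9 − 2 = 7.
Configuration: t₂g⁶ eg¹.
The orbital stabilization is -1.8Δₒ = -1.8 × 25680 = -46224 cm⁻¹.
Relative to high-spin t₂g⁵ eg² (2 paired), the low-spin configuration has 1 additional pair, contributing +1 × 18710 = +18710 cm⁻¹.
Combining: -46224 + 18710 = -27514 cm⁻¹.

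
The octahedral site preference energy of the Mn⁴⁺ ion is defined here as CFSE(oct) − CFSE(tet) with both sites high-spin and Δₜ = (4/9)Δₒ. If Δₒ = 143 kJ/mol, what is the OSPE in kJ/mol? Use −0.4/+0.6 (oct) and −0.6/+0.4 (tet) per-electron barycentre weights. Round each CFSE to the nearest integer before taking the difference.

-121

Mn sits in group 7; removing 4 electrons leaves Mn⁴⁺ with 7 − 4 = 3 d electrons.
Octahedral (high-spin): t2g^3 e_g^0, CFSE = 3(−0.4) + 0(+0.6) = -1.2Δₒ = -1.2 × 143 = -172 kJ/mol.
Tetrahedral e^2 t2^1 gives -0.8Δₜ = -0.8 × (4/9) × 143 = -51 kJ/mol.
OSPE = CFSE(oct) − CFSE(tet) = -172 − (-51) = -121 kJ/mol.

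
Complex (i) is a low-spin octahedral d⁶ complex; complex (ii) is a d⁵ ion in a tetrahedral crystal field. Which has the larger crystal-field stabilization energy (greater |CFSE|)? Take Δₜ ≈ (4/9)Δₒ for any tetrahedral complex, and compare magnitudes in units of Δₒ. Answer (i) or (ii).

(i)

(i): t2g^6 e_g^0, CFSE = -2.4Δₒ.
(ii): Tetrahedral splitting is small, so the complex is high-spin; e² t₂³, CFSE = 0.0Δₜ ≈ 0.00Δₒ.
So (i) has the larger |CFSE|.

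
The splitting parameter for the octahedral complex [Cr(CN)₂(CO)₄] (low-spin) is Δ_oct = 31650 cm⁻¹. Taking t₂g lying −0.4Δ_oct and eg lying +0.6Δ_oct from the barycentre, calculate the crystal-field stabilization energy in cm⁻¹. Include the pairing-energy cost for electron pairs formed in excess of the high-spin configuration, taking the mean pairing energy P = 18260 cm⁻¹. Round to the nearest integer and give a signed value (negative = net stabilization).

Ligand charges: 2×(-1) from CN⁻ and 4×(+0) from CO sum to -2; with overall charge +0, Cr is +2.
Group 6 minus oxidation state +2 gives a d⁴ configuration for Cr²⁺.
Electron filling gives t₂g⁴ eg⁰.
CFSE(orbital) = 4×(-0.4Δ_oct) + 0×(0.6Δ_oct) = -1.6Δ_oct; with Δ_oct = 31650 cm⁻¹ that is -50640 cm⁻¹.
High-spin d⁴ would be t₂g³ eg¹ with 0 pairs; low-spin has 1, so 1 excess pair costs +1P = +18260 cm⁻¹.
Overall CFSE = -50640 + 18260 = -32380 cm⁻¹.

-32380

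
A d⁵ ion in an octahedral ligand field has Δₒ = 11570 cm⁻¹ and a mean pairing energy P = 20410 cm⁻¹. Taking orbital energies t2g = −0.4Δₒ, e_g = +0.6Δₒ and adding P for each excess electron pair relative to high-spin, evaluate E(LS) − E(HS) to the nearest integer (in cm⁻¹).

17680

In the high-spin limit (t2g^3 e_g^2) the orbital term is 0.0Δₒ = 0 cm⁻¹, with no excess pairing.
For low-spin the configuration is t2g^5 e_g^0: orbital energy -2.0 × 11570 = -23140 cm⁻¹, and 2 additional pairs relative to high-spin add 40820 cm⁻¹, giving 17680 cm⁻¹.
Thus E(LS) − E(HS) = 17680 cm⁻¹.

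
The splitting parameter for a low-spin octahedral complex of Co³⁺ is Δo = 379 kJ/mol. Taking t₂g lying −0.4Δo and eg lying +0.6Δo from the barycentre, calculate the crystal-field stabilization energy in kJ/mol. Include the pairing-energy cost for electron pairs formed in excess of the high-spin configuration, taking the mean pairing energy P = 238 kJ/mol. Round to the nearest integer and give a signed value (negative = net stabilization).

Group 9 minus oxidation state +3 gives a d⁶ configuration for Co³⁺.
Electron filling gives t₂g⁶ eg⁰.
Orbital CFSE = 6(-0.4) + 0(0.6) = -2.4Δo = -2.4 × 379 = -910 kJ/mol.
Relative to high-spin t₂g⁴ eg² (1 paired), the low-spin configuration has 2 additional pairs, contributing +2 × 238 = +476 kJ/mol.
Overall CFSE = -910 + 476 = -434 kJ/mol.

-434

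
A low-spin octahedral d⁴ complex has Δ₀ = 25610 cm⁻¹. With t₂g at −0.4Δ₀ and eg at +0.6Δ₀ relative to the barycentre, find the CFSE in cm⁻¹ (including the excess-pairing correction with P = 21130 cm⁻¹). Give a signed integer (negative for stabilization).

The d⁴ electrons fill as t₂g⁴ eg⁰.
CFSE(orbital) = 4×(-0.4Δ₀) + 0×(0.6Δ₀) = -1.6Δ₀; with Δ₀ = 25610 cm⁻¹ that is -40976 cm⁻¹.
Pairing penalty: 1 pair vs 0 in the high-spin reference → 1 extra × P = 21130 cm⁻¹.
Combining: -40976 + 21130 = -19846 cm⁻¹.

-19846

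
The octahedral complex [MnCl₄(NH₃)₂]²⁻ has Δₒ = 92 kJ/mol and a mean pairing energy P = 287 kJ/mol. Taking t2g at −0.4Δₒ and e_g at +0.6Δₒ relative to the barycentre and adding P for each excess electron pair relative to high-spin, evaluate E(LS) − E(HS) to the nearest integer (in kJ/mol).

Ligand charges: 4×(-1) from Cl⁻ and 2×(+0) from NH₃ sum to -4; with overall charge -2, Mn is +2.
Group 7 minus oxidation state +2 gives a d⁵ configuration for Mn²⁺.
In the high-spin limit (t2g^3 e_g^2) the orbital term is 0.0Δₒ = 0 kJ/mol, with no excess pairing.
For low-spin the configuration is t2g^5 e_g^0: orbital energy -2.0 × 92 = -184 kJ/mol, and 2 additional pairs relative to high-spin add 574 kJ/mol, giving 390 kJ/mol.
The difference is 390 − (0) = 390 kJ/mol, so high-spin lies lower.

390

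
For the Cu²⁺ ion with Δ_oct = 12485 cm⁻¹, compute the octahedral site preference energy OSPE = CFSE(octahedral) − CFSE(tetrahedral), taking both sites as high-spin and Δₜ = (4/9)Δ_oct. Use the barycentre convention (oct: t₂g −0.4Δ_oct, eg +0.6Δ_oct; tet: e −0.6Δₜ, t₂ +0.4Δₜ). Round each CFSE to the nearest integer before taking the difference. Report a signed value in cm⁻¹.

-5271

Cu²⁺: group 11, so d-count = 11 − 2 = 9.
Octahedral high-spin t2g^6 e_g^3: CFSE = -0.6 × 12485 = -7491 cm⁻¹.
In a tetrahedral site the filling is e^4 t2^5: CFSE(tet) = -0.4Δₜ = -0.4 × (4/9)(12485) = -2220 cm⁻¹.
Subtracting, OSPE = -7491 − (-2220) = -5271 cm⁻¹.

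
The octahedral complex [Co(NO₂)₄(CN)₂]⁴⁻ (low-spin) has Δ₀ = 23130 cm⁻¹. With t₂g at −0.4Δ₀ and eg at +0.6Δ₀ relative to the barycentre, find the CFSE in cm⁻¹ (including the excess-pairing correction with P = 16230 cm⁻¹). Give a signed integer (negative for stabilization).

Ligand charges: 4×(-1) from NO₂⁻ and 2×(-1) from CN⁻ sum to -6; with overall charge -4, Co is +2.
Co sits in group 9; removing 2 electrons leaves Co²⁺ with 9 − 2 = 7 d electrons.
Electron filling gives t₂g⁶ eg¹.
The orbital stabilization is -1.8Δ₀ = -1.8 × 23130 = -41634 cm⁻¹.
Relative to high-spin t₂g⁵ eg² (2 paired), the low-spin configuration has 1 additional pair, contributing +1 × 16230 = +16230 cm⁻¹.
Combining: -41634 + 16230 = -25404 cm⁻¹.

-25404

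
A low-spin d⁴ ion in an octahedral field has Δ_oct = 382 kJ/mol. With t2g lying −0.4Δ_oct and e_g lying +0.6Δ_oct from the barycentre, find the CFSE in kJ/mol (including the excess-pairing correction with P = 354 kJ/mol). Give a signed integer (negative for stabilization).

Configuration: t2g^4 e_g^0.
CFSE(orbital) = 4×(-0.4Δ_oct) + 0×(0.6Δ_oct) = -1.6Δ_oct; with Δ_oct = 382 kJ/mol that is -611 kJ/mol.
Pairing penalty: 1 pair vs 0 in the high-spin reference → 1 extra × P = 354 kJ/mol.
Net CFSE = -611 + 354 = -257 kJ/mol.

-257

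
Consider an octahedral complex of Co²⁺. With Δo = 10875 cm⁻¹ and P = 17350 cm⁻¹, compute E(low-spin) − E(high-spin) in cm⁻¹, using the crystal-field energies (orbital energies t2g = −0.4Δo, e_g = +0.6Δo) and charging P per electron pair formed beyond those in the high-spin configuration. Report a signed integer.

Co²⁺: group 9, so d-count = 9 − 2 = 7.
In the high-spin limit (t2g^5 e_g^2) the orbital term is -0.8Δo = -8700 cm⁻¹, with no excess pairing.
Low-spin t2g^6 e_g^1 gives -1.8Δo = -19575 cm⁻¹, but forming 1 extra pair costs 1P = 17350 cm⁻¹, so E(LS) = -19575 + 17350 = -2225 cm⁻¹.
Thus E(LS) − E(HS) = 6475 cm⁻¹.

6475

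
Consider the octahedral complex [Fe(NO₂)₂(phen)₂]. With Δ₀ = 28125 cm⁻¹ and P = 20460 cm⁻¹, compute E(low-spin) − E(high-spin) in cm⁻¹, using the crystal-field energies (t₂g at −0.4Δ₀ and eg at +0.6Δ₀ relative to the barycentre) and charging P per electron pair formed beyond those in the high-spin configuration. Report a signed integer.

-15330

Ligand charges: 2×(-1) from NO₂⁻ and 2×(+0) from phen sum to -2; with overall charge +0, Fe is +2.
Fe sits in group 8; removing 2 electrons leaves Fe²⁺ with 8 − 2 = 6 d electrons.
High-spin: t₂g⁴ eg², CFSE = -0.4Δ₀ = -11250 cm⁻¹.
Low-spin: t₂g⁶ eg⁰, orbital CFSE = -2.4Δ₀ = -67500 cm⁻¹; plus 2 excess pairs × P = +40920 cm⁻¹; total -26580 cm⁻¹.
E(LS) − E(HS) = -26580 − (-11250) = -15330 cm⁻¹.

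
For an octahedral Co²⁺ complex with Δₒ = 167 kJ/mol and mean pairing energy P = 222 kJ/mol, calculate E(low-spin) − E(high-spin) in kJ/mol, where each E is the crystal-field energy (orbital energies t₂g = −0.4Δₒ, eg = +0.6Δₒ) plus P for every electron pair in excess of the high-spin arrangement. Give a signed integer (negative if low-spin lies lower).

55

Co is in group 9, so Co²⁺ is d⁷ (9 − 2 = 7).
High-spin d⁷ fills as t₂g⁵ eg² with CFSE 5(−0.4) + 2(+0.6) = -0.8Δₒ = -134 kJ/mol.
Low-spin t₂g⁶ eg¹ gives -1.8Δₒ = -301 kJ/mol, but forming 1 extra pair costs 1P = 222 kJ/mol, so E(LS) = -301 + 222 = -79 kJ/mol.
E(LS) − E(HS) = -79 − (-134) = 55 kJ/mol.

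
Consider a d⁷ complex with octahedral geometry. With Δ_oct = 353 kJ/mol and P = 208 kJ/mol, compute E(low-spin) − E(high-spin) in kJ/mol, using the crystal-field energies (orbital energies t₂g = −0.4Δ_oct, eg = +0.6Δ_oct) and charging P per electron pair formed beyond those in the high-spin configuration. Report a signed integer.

-145

In the high-spin limit (t₂g⁵ eg²) the orbital term is -0.8Δ_oct = -282 kJ/mol, with no excess pairing.
Low-spin: t₂g⁶ eg¹, orbital CFSE = -1.8Δ_oct = -635 kJ/mol; plus 1 excess pair × P = +208 kJ/mol; total -427 kJ/mol.
E(LS) − E(HS) = -427 − (-282) = -145 kJ/mol.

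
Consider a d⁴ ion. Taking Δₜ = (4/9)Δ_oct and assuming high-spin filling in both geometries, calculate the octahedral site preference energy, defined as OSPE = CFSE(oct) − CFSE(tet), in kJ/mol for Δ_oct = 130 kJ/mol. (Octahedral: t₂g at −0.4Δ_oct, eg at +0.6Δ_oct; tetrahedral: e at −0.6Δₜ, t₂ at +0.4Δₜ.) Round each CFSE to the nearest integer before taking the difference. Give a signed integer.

In an octahedral site d⁴ (HS) is t₂g³ eg¹, giving CFSE(oct) = -0.6Δ_oct = -78 kJ/mol.
In a tetrahedral site the filling is e² t₂²: CFSE(tet) = -0.4Δₜ = -0.4 × (4/9)(130) = -23 kJ/mol.
OSPE = -78 − (-23) = -55 kJ/mol.

-55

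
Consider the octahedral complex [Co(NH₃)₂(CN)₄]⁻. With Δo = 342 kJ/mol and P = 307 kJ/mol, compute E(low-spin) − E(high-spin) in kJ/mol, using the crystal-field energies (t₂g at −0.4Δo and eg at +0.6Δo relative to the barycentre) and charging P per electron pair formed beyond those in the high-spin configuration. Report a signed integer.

-70

Ligand charges: 2×(+0) from NH₃ and 4×(-1) from CN⁻ sum to -4; with overall charge -1, Co is +3.
Co³⁺: group 9, so d-count = 9 − 3 = 6.
High-spin d⁶ fills as t₂g⁴ eg² with CFSE 4(−0.4) + 2(+0.6) = -0.4Δo = -137 kJ/mol.
Low-spin: t₂g⁶ eg⁰, orbital CFSE = -2.4Δo = -821 kJ/mol; plus 2 excess pairs × P = +614 kJ/mol; total -207 kJ/mol.
The difference is -207 − (-137) = -70 kJ/mol, so low-spin lies lower.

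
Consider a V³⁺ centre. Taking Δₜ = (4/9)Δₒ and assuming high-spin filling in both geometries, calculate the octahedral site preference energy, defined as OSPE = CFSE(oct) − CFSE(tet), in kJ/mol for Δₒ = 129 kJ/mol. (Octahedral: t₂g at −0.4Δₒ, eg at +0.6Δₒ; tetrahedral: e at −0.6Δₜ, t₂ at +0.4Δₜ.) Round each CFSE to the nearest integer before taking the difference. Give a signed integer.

-34

V³⁺: group 5, so d-count = 5 − 3 = 2.
Octahedral (high-spin): t₂g² eg⁰, CFSE = 2(−0.4) + 0(+0.6) = -0.8Δₒ = -0.8 × 129 = -103 kJ/mol.
In a tetrahedral site the filling is e² t₂⁰: CFSE(tet) = -1.2Δₜ = -1.2 × (4/9)(129) = -69 kJ/mol.
OSPE = CFSE(oct) − CFSE(tet) = -103 − (-69) = -34 kJ/mol.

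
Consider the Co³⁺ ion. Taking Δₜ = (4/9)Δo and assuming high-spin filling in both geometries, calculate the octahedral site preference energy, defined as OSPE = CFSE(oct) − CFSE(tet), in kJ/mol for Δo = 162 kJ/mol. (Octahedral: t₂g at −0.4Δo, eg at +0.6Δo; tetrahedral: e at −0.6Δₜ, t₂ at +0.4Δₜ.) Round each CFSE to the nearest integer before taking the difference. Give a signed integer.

Co sits in group 9; removing 3 electrons leaves Co³⁺ with 9 − 3 = 6 d electrons.
Octahedral (high-spin): t₂g⁴ eg², CFSE = 4(−0.4) + 2(+0.6) = -0.4Δo = -0.4 × 162 = -65 kJ/mol.
Tetrahedral: e³ t₂³, CFSE = 3(−0.6) + 3(+0.4) = -0.6Δₜ = -0.6 × (4/9) × 162 = -43 kJ/mol.
OSPE = -65 − (-43) = -22 kJ/mol.

-22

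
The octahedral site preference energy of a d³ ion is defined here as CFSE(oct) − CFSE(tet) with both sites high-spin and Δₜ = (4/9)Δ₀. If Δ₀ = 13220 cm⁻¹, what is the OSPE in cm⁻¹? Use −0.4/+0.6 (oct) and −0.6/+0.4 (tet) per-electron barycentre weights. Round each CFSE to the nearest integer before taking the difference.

-11164

Octahedral high-spin t₂g³ eg⁰: CFSE = -1.2 × 13220 = -15864 cm⁻¹.
Tetrahedral: e² t₂¹, CFSE = 2(−0.6) + 1(+0.4) = -0.8Δₜ = -0.8 × (4/9) × 13220 = -4700 cm⁻¹.
OSPE = CFSE(oct) − CFSE(tet) = -15864 − (-4700) = -11164 cm⁻¹.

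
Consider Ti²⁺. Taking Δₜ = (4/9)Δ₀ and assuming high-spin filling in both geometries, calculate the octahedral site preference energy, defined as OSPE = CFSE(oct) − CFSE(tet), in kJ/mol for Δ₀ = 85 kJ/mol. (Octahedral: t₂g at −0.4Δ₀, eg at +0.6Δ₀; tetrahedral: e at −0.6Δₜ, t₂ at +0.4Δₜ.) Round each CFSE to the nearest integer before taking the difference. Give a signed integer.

-23

Ti is in group 4, so Ti²⁺ is d² (4 − 2 = 2).
Octahedral (high-spin): t2g^2 e_g^0, CFSE = 2(−0.4) + 0(+0.6) = -0.8Δ₀ = -0.8 × 85 = -68 kJ/mol.
Tetrahedral e^2 t2^0 gives -1.2Δₜ = -1.2 × (4/9) × 85 = -45 kJ/mol.
Subtracting, OSPE = -68 − (-45) = -23 kJ/mol.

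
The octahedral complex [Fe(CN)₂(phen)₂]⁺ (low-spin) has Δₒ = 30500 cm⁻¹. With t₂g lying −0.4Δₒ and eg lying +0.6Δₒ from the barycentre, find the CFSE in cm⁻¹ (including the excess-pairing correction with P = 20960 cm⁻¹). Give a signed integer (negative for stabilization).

Ligand charges: 2×(-1) from CN⁻ and 2×(+0) from phen sum to -2; with overall charge +1, Fe is +3.
Fe³⁺: group 8, so d-count = 8 − 3 = 5.
Configuration: t₂g⁵ eg⁰.
Orbital CFSE = 5(-0.4) + 0(0.6) = -2.0Δₒ = -2.0 × 30500 = -61000 cm⁻¹.
Pairing penalty: 2 pairs vs 0 in the high-spin reference → 2 extra × P = 41920 cm⁻¹.
Net CFSE = -61000 + 41920 = -19080 cm⁻¹.

-19080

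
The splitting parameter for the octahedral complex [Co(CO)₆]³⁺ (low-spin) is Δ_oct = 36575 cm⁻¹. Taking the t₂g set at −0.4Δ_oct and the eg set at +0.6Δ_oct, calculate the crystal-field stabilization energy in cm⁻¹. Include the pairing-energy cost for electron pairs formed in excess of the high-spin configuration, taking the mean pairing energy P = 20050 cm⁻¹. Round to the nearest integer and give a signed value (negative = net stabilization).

-47680

CO is neutral, so the +3 overall charge sits on Co: oxidation state +3.
Group 9 minus oxidation state +3 gives a d⁶ configuration for Co³⁺.
Electron filling gives t₂g⁶ eg⁰.
Orbital CFSE = 6(-0.4) + 0(0.6) = -2.4Δ_oct = -2.4 × 36575 = -87780 cm⁻¹.
Relative to high-spin t₂g⁴ eg² (1 paired), the low-spin configuration has 2 additional pairs, contributing +2 × 20050 = +40100 cm⁻¹.
Overall CFSE = -87780 + 40100 = -47680 cm⁻¹.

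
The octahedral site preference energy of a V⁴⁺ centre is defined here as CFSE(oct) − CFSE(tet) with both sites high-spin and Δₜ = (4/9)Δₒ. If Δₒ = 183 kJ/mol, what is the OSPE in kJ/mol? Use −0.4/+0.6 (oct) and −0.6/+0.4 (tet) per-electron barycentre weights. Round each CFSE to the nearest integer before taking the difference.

-24

Group 5 minus oxidation state +4 gives a d¹ configuration for V⁴⁺.
Octahedral high-spin t2g^1 e_g^0: CFSE = -0.4 × 183 = -73 kJ/mol.
Tetrahedral: e^1 t2^0, CFSE = 1(−0.6) + 0(+0.4) = -0.6Δₜ = -0.6 × (4/9) × 183 = -49 kJ/mol.
OSPE = -73 − (-49) = -24 kJ/mol.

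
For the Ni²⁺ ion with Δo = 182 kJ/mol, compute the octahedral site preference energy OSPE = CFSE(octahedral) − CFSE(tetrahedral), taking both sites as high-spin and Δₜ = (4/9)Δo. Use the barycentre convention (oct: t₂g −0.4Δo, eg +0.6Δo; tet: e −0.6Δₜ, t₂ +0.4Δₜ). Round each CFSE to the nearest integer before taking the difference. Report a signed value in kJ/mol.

Ni sits in group 10; removing 2 electrons leaves Ni²⁺ with 10 − 2 = 8 d electrons.
Octahedral high-spin t2g^6 e_g^2: CFSE = -1.2 × 182 = -218 kJ/mol.
Tetrahedral: e^4 t2^4, CFSE = 4(−0.6) + 4(+0.4) = -0.8Δₜ = -0.8 × (4/9) × 182 = -65 kJ/mol.
OSPE = -218 − (-65) = -153 kJ/mol.

-153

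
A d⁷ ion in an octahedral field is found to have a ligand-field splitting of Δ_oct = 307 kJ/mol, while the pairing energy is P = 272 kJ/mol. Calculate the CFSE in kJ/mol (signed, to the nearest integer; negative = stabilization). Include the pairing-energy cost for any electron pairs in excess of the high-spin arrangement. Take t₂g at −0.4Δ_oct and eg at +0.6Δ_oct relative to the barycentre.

With Δ_oct > P the complex is low-spin.
Filling d⁷ accordingly: t₂g⁶ eg¹.
Orbital CFSE = -1.8Δ_oct = -1.8 × 307 = -553 kJ/mol.
Excess pairs vs high-spin: 3 − 2 = 1; pairing cost = +272 kJ/mol.
Net CFSE = -553 + 272 = -281 kJ/mol.

-281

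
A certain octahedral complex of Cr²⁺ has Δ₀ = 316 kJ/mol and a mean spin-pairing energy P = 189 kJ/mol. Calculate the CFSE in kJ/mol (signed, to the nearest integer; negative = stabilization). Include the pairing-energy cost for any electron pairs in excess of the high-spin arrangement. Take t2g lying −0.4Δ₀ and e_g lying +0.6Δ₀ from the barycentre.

Cr is in group 6, so Cr²⁺ is d⁴ (6 − 2 = 4).
Since Δ₀ = 316 kJ/mol > P = 189 kJ/mol, the complex adopts the low-spin configuration.
Filling d⁴ accordingly: t2g^4 e_g^0.
Orbital CFSE = -1.6Δ₀ = -1.6 × 316 = -506 kJ/mol.
Excess pairs vs high-spin: 1 − 0 = 1; pairing cost = +189 kJ/mol.
Net CFSE = -506 + 189 = -317 kJ/mol.

-317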